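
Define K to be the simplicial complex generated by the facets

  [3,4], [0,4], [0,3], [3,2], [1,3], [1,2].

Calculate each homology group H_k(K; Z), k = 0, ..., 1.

H_0 = Z,  H_1 = Z^2.

We work with the vertex ordering 0 < 1 < 2 < 3 < 4. The simplices of K, each written with vertices in increasing order, are:

  0-simplices (5): [0], [1], [2], [3], [4]
  1-simplices (6): [0,3], [0,4], [1,2], [1,3], [2,3], [3,4]

so the chain groups are C_0 ≅ Z^5, C_1 ≅ Z^6.

The boundary map ∂_1: C_1 → C_0 maps an edge to its endpoints' difference, ∂[p,q] = q − p. For instance
  ∂[2,3] = [3] − [2].
As a 5×6 matrix over Z this has rank 4, with invariant factors (1,1,1,1).

Now H_k = ker ∂_k / im ∂_{k+1}, so:

  H_0: rank C_0 − rank ∂_1 = 5 − 4 = 1, and the invariant factors of ∂_1 are all 1, so H_0 ≅ Z.
  H_1: rank ker ∂_1 − rank ∂_2 = (6 − 4) − 0 = 2, and there is no ∂_2, so H_1 ≅ Z^2.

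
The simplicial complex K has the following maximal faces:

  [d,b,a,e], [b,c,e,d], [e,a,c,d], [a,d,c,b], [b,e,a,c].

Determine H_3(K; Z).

H_3 = Z.

Take the total order a < b < c < d < e on the vertex set. Then K (dimension 3) consists of the simplices:

  0-simplices (5): a, b, c, d, e
  1-simplices (10): ab, ac, ad, ae, bc, bd, be, cd, ce, de
  2-simplices (10): abc, abd, abe, acd, ace, ade, bcd, bce, bde, cde
  3-simplices (5): abcd, abce, abde, acde, bcde

Hence C_0 ≅ Z^5, C_1 ≅ Z^10, C_2 ≅ Z^10, C_3 ≅ Z^5.

∂_1: C_1 → C_0 sends each edge [p,q] (with p < q) to q − p. For instance
  ∂de = e − d.
The 5×10 boundary matrix has rank 4 and Smith normal form diag(1,1,1,1).

The boundary map ∂_2: C_2 → C_1 sends each 2-simplex [p,q,r] to [q,r] − [p,r] + [p,q]. For instance
  ∂bce = ce − be + bc,
  ∂cde = de − ce + cd.
As a 10×10 matrix over Z this has rank 6, with invariant factors (1,1,1,1,1,1).

The boundary map ∂_3: C_3 → C_2 sends each 3-simplex σ to the alternating sum Σ_i (−1)^i (σ with its i-th vertex removed). For instance
  ∂bcde = cde − bde + bce − bcd,
  ∂abde = bde − ade + abe − abd.
As a 10×5 matrix over Z this has rank 4, with invariant factors (1,1,1,1).

Computing H_k = (kernel of ∂_k) / (image of ∂_{k+1}):

  H_3: rank ker ∂_3 − rank ∂_4 = (5 − 4) − 0 = 1, and there is no ∂_4, so H_3 = Z.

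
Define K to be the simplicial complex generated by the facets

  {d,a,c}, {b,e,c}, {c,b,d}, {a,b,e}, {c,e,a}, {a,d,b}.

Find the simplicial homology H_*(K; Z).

H_0 ≅ Z,  H_1 = 0,  H_2 ≅ Z.

We work with the vertex ordering a < b < c < d < e. The simplices of K, each written with vertices in increasing order, are:

  0-simplices (5): a, b, c, d, e
  1-simplices (9): ab, ac, ad, ae, bc, bd, be, cd, ce
  2-simplices (6): abd, abe, acd, ace, bcd, bce

so the chain groups are C_0 ≅ Z^5, C_1 ≅ Z^9, C_2 ≅ Z^6.

∂_1: C_1 → C_0 is given by ∂[p,q] = [q] − [p].
As a 5×9 matrix over Z this has rank 4, with invariant factors (1,1,1,1).

∂_2: C_2 → C_1 sends each 2-simplex [p,q,r] to [q,r] − [p,r] + [p,q]. For instance
  ∂bcd = cd − bd + bc,
  ∂abe = be − ae + ab.
This gives a 9×6 integer matrix of rank 5; reducing to Smith normal form yields diagonal entries (1,1,1,1,1).

From H_k ≅ ker(∂_k) / im(∂_{k+1}) we obtain:

  H_0: rank C_0 − rank ∂_1 = 5 − 4 = 1, and the invariant factors of ∂_1 are all 1, so H_0 ≅ Z.
  H_1: rank ker ∂_1 − rank ∂_2 = (9 − 4) − 5 = 0, and the invariant factors of ∂_2 are all 1, so H_1 ≅ 0.
  H_2: rank ker ∂_2 − rank ∂_3 = (6 − 5) − 0 = 1, and there is no ∂_3, so H_2 ≅ Z.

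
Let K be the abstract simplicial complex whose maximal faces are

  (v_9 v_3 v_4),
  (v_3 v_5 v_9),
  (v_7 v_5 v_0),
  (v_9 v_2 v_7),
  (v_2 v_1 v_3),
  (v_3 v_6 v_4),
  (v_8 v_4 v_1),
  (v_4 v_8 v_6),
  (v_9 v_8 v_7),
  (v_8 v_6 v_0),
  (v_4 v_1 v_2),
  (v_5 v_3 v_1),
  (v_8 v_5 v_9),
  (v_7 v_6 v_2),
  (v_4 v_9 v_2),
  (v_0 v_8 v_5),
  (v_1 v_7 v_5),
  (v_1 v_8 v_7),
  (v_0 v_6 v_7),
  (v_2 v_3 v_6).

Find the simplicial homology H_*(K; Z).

K has 10 vertices, 30 edges, 20 triangles.
rank ∂_0 = 0, rank ∂_1 = 9 ⇒ b_0 = 10 − 0 − 9 = 1; all invariant factors of ∂_1 are 1 so no torsion. So H_0 ≅ Z.
rank ∂_1 = 9, rank ∂_2 = 20 ⇒ b_1 = 30 − 9 − 20 = 1; ∂_2 has invariant factor(s) [2] giving torsion. So H_1 ≅ Z ⊕ Z/2Z.
rank ∂_2 = 20, rank ∂_3 = 0 ⇒ b_2 = 20 − 20 − 0 = 0. So H_2 ≅ 0.

H_0 ≅ Z,  H_1 ≅ Z ⊕ Z/2Z,  H_2 = 0.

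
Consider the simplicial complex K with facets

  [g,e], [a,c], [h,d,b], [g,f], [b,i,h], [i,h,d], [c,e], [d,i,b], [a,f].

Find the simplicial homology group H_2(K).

We work with the vertex ordering a < b < c < d < e < f < g < h < i. The simplices of K, each written with vertices in increasing order, are:

  0-simplices (9): a, b, c, d, e, f, g, h, i
  1-simplices (11): ac, af, bd, bh, bi, ce, dh, di, eg, fg, hi
  2-simplices (4): bdh, bdi, bhi, dhi

giving chain groups C_0 ≅ Z^9, C_1 ≅ Z^11, C_2 ≅ Z^4.

∂_1: C_1 → C_0 maps an edge to its endpoints' difference, ∂[p,q] = q − p. For instance
  ∂bd = d − b.
This gives a 9×11 integer matrix of rank 7; reducing to Smith normal form yields diagonal entries (1,1,1,1,1,1,1).

∂_2: C_2 → C_1 sends each 2-simplex [p,q,r] to [q,r] − [p,r] + [p,q]. For instance
  ∂bdi = di − bi + bd,
  ∂bdh = dh − bh + bd.
The resulting 11×4 matrix has rank 3, and its Smith normal form has invariant factors (1,1,1).

Now H_k = ker ∂_k / im ∂_{k+1}, so:

  H_2: rank ker ∂_2 − rank ∂_3 = (4 − 3) − 0 = 1, and there is no ∂_3, so H_2 ≅ Z.

H_2 = Z.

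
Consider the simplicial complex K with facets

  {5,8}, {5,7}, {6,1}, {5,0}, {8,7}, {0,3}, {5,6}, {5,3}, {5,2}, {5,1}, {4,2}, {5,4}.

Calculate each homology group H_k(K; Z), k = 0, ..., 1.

H_0 = Z,  H_1 = Z^4.

K has 9 vertices, 12 edges.
rank ∂_0 = 0, rank ∂_1 = 8 ⇒ b_0 = 9 − 0 − 8 = 1; all invariant factors of ∂_1 are 1 so no torsion. So H_0 ≅ Z.
rank ∂_1 = 8, rank ∂_2 = 0 ⇒ b_1 = 12 − 8 − 0 = 4. So H_1 ≅ Z^4.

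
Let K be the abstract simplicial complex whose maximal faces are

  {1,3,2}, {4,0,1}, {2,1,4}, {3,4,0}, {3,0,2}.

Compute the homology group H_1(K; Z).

K has 5 vertices, 10 edges, 5 triangles.
rank ∂_1 = 4, rank ∂_2 = 5 ⇒ b_1 = 10 − 4 − 5 = 1; all invariant factors of ∂_2 are 1 so no torsion. So H_1 ≅ Z.

H_1 = Z.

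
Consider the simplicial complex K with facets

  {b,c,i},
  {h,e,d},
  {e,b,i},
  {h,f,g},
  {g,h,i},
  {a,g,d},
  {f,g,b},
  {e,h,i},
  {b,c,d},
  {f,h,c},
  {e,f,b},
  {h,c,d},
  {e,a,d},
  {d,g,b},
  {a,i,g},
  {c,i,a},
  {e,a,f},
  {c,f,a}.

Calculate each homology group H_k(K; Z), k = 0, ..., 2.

H_0 ≅ Z,  H_1 ≅ Z^2,  H_2 ≅ Z.

Fix the vertex order a < b < c < d < e < f < g < h < i and write every simplex with vertices in increasing order. Then dim K = 2 and the simplices of K are:

  0-simplices (9): a, b, c, d, e, f, g, h, i
  1-simplices (27): ac, ad, ae, af, ag, ai, bc, bd, be, bf, bg, bi, cd, cf, ch, ci, de, dg, dh, ef, eh, ei, fg, fh, gh, gi, hi
  2-simplices (18): acf, aci, ade, adg, aef, agi, bcd, bci, bdg, bef, bei, bfg, cdh, cfh, deh, ehi, fgh, ghi

so the chain groups are C_0 ≅ Z^9, C_1 ≅ Z^27, C_2 ≅ Z^18.

∂_1: C_1 → C_0 is given by ∂[p,q] = [q] − [p]. For instance
  ∂bd = d − b.
The resulting 9×27 matrix has rank 8, and its Smith normal form has invariant factors (1,1,1,1,1,1,1,1).

∂_2: C_2 → C_1 maps a triangle to the signed sum of its edges. For instance
  ∂agi = gi − ai + ag,
  ∂bfg = fg − bg + bf.
This gives a 27×18 integer matrix of rank 17; reducing to Smith normal form yields diagonal entries (1,1,1,1,1,1,1,1,1,1,1,1,1,1,1,1,1).

From H_k ≅ ker(∂_k) / im(∂_{k+1}) we obtain:

  H_0: rank C_0 − rank ∂_1 = 9 − 8 = 1, and the invariant factors of ∂_1 are all 1, so H_0 = Z.
  H_1: rank ker ∂_1 − rank ∂_2 = (27 − 8) − 17 = 2, and the invariant factors of ∂_2 are all 1, so H_1 = Z^2.
  H_2: rank ker ∂_2 − rank ∂_3 = (18 − 17) − 0 = 1, and there is no ∂_3, so H_2 = Z.

As a check, the Euler characteristic is 9 − 27 + 18 = 0, which agrees with 1 − 2 + 1 = 0.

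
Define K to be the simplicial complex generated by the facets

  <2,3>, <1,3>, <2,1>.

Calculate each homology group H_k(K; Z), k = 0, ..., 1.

We work with the vertex ordering 1 < 2 < 3. The simplices of K, each written with vertices in increasing order, are:

  0-simplices (3): [1], [2], [3]
  1-simplices (3): [1,2], [1,3], [2,3]

giving chain groups C_0 ≅ Z^3, C_1 ≅ Z^3.

The boundary map ∂_1: C_1 → C_0 sends each edge [p,q] (with p < q) to q − p.
This gives a 3×3 integer matrix of rank 2; reducing to Smith normal form yields diagonal entries (1,1).

Reading off H_k = ker ∂_k / im ∂_{k+1}:

  H_0: rank C_0 − rank ∂_1 = 3 − 2 = 1, and the invariant factors of ∂_1 are all 1, so H_0 ≅ Z.
  H_1: rank ker ∂_1 − rank ∂_2 = (3 − 2) − 0 = 1, and there is no ∂_2, so H_1 ≅ Z.

H_0 = Z,  H_1 = Z.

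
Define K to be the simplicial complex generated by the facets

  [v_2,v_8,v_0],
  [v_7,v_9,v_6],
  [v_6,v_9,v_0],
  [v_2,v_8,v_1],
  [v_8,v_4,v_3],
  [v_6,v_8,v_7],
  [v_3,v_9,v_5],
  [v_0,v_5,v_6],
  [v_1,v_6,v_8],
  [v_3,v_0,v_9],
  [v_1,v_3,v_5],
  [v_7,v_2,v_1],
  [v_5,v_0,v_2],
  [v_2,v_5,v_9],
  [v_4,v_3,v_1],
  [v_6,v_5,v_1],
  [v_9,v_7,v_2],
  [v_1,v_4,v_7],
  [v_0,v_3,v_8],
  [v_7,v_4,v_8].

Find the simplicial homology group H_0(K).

H_0 = Z.

K has 10 vertices, 30 edges, 20 triangles.
rank ∂_0 = 0, rank ∂_1 = 9 ⇒ b_0 = 10 − 0 − 9 = 1; all invariant factors of ∂_1 are 1 so no torsion. So H_0 = Z.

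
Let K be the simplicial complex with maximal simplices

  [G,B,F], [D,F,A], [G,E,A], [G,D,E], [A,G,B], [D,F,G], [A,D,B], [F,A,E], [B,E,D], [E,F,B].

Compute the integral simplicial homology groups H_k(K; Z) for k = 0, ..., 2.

H_0 ≅ Z,  H_1 ≅ Z/2Z,  H_2 = 0.

We work with the vertex ordering A < B < D < E < F < G. The simplices of K, each written with vertices in increasing order, are:

  0-simplices (6): A, B, D, E, F, G
  1-simplices (15): AB, AD, AE, AF, AG, BD, BE, BF, BG, DE, DF, DG, EF, EG, FG
  2-simplices (10): ABD, ABG, ADF, AEF, AEG, BDE, BEF, BFG, DEG, DFG

Hence C_0 ≅ Z^6, C_1 ≅ Z^15, C_2 ≅ Z^10.

∂_1: C_1 → C_0 maps an edge to its endpoints' difference, ∂[p,q] = q − p.
The resulting 6×15 matrix has rank 5, and its Smith normal form has invariant factors (1,1,1,1,1).

The boundary map ∂_2: C_2 → C_1 acts by ∂[p,q,r] = [q,r] − [p,r] + [p,q]. For instance
  ∂AEF = EF − AF + AE,
  ∂DFG = FG − DG + DF.
The resulting 15×10 matrix has rank 10, and its Smith normal form has invariant factors (1,1,1,1,1,1,1,1,1,2).

Now H_k = ker ∂_k / im ∂_{k+1}, so:

  H_0: rank C_0 − rank ∂_1 = 6 − 5 = 1, and the invariant factors of ∂_1 are all 1, so H_0 = Z.
  H_1: rank ker ∂_1 − rank ∂_2 = (15 − 5) − 10 = 0, and ∂_2 has invariant factor 2 > 1, so H_1 = Z/2Z.
  H_2: rank ker ∂_2 − rank ∂_3 = (10 − 10) − 0 = 0, and there is no ∂_3, so H_2 = 0.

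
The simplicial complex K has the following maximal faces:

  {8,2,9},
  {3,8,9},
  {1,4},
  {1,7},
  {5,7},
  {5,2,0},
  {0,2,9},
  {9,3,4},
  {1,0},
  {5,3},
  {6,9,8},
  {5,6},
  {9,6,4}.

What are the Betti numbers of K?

Order the vertices as 0 < 1 < 2 < 3 < 4 < 5 < 6 < 7 < 8 < 9. Listing each simplex with vertices in this order, K has dimension 2 with simplices:

  0-simplices (10): [0], [1], [2], [3], [4], [5], [6], [7], [8], [9]
  1-simplices (20): [0,1], [0,2], [0,5], [0,9], [1,4], [1,7], [2,5], [2,8], [2,9], [3,4], [3,5], [3,8], [3,9], [4,6], [4,9], [5,6], [5,7], [6,8], [6,9], [8,9]
  2-simplices (7): [0,2,5], [0,2,9], [2,8,9], [3,4,9], [3,8,9], [4,6,9], [6,8,9]

so the chain groups are C_0 ≅ Z^10, C_1 ≅ Z^20, C_2 ≅ Z^7.

Boundary ∂_1: C_1 → C_0 maps an edge to its endpoints' difference, ∂[p,q] = q − p.
The 10×20 boundary matrix has rank 9 and Smith normal form diag(1,1,1,1,1,1,1,1,1).

The boundary map ∂_2: C_2 → C_1 sends each 2-simplex [p,q,r] to [q,r] − [p,r] + [p,q]. For instance
  ∂[4,6,9] = [6,9] − [4,9] + [4,6],
  ∂[0,2,5] = [2,5] − [0,5] + [0,2].
As a 20×7 matrix over Z this has rank 7, with invariant factors (1,1,1,1,1,1,1).

Computing H_k = (kernel of ∂_k) / (image of ∂_{k+1}):

  H_0: rank C_0 − rank ∂_1 = 10 − 9 = 1, and the invariant factors of ∂_1 are all 1, so H_0 ≅ Z.
  H_1: rank ker ∂_1 − rank ∂_2 = (20 − 9) − 7 = 4, and the invariant factors of ∂_2 are all 1, so H_1 ≅ Z^4.
  H_2: rank ker ∂_2 − rank ∂_3 = (7 − 7) − 0 = 0, and there is no ∂_3, so H_2 ≅ 0.

Hence the Betti numbers are b_0 = 1, b_1 = 4, b_2 = 0.

b_0 = 1, b_1 = 4, b_2 = 0.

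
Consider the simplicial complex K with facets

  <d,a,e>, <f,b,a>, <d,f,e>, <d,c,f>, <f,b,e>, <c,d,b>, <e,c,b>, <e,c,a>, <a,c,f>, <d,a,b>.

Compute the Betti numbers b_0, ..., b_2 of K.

We work with the vertex ordering a < b < c < d < e < f. The simplices of K, each written with vertices in increasing order, are:

  0-simplices (6): a, b, c, d, e, f
  1-simplices (15): ab, ac, ad, ae, af, bc, bd, be, bf, cd, ce, cf, de, df, ef
  2-simplices (10): abd, abf, ace, acf, ade, bcd, bce, bef, cdf, def

Hence C_0 ≅ Z^6, C_1 ≅ Z^15, C_2 ≅ Z^10.

Boundary ∂_1: C_1 → C_0 maps an edge to its endpoints' difference, ∂[p,q] = q − p.
The resulting 6×15 matrix has rank 5, and its Smith normal form has invariant factors (1,1,1,1,1).

∂_2: C_2 → C_1 acts by ∂[p,q,r] = [q,r] − [p,r] + [p,q]. For instance
  ∂bce = ce − be + bc,
  ∂ace = ce − ae + ac.
As a 15×10 matrix over Z this has rank 10, with invariant factors (1,1,1,1,1,1,1,1,1,2).

Computing H_k = (kernel of ∂_k) / (image of ∂_{k+1}):

  H_0: rank C_0 − rank ∂_1 = 6 − 5 = 1, and the invariant factors of ∂_1 are all 1, so H_0 = Z.
  H_1: rank ker ∂_1 − rank ∂_2 = (15 − 5) − 10 = 0, and ∂_2 has invariant factor 2 > 1, so H_1 = Z/2.
  H_2: rank ker ∂_2 − rank ∂_3 = (10 − 10) − 0 = 0, and there is no ∂_3, so H_2 = 0.

As a check, the Euler characteristic is 6 − 15 + 10 = 1, which agrees with 1 − 0 + 0 = 1.

Hence the Betti numbers are b_0 = 1, b_1 = 0, b_2 = 0.

b_0 = 1, b_1 = 0, b_2 = 0.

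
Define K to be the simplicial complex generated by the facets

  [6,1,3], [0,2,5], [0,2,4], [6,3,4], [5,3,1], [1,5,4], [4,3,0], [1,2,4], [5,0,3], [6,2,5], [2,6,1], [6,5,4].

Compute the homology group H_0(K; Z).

Order the vertices as 0 < 1 < 2 < 3 < 4 < 5 < 6. Listing each simplex with vertices in this order, K has dimension 2 with simplices:

  0-simplices (7): [0], [1], [2], [3], [4], [5], [6]
  1-simplices (18): [0,2], [0,3], [0,4], [0,5], [1,2], [1,3], [1,4], [1,5], [1,6], [2,4], [2,5], [2,6], [3,4], [3,5], [3,6], [4,5], [4,6], [5,6]
  2-simplices (12): [0,2,4], [0,2,5], [0,3,4], [0,3,5], [1,2,4], [1,2,6], [1,3,5], [1,3,6], [1,4,5], [2,5,6], [3,4,6], [4,5,6]

Hence C_0 ≅ Z^7, C_1 ≅ Z^18, C_2 ≅ Z^12.

The boundary map ∂_1: C_1 → C_0 sends each edge [p,q] (with p < q) to q − p.
As a 7×18 matrix over Z this has rank 6, with invariant factors (1,1,1,1,1,1).

∂_2: C_2 → C_1 maps a triangle to the signed sum of its edges. For instance
  ∂[2,5,6] = [5,6] − [2,6] + [2,5],
  ∂[1,3,5] = [3,5] − [1,5] + [1,3].
The 18×12 boundary matrix has rank 12 and Smith normal form diag(1,1,1,1,1,1,1,1,1,1,1,2).

Now H_k = ker ∂_k / im ∂_{k+1}, so:

  H_0: rank C_0 − rank ∂_1 = 7 − 6 = 1, and the invariant factors of ∂_1 are all 1, so H_0 ≅ Z.

H_0 ≅ Z.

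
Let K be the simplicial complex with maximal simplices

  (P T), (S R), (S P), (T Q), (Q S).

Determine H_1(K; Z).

Order the vertices as P < Q < R < S < T. Listing each simplex with vertices in this order, K has dimension 1 with simplices:

  0-simplices (5): P, Q, R, S, T
  1-simplices (5): PS, PT, QS, QT, RS

giving chain groups C_0 ≅ Z^5, C_1 ≅ Z^5.

Boundary ∂_1: C_1 → C_0 sends each edge [p,q] (with p < q) to q − p.
The 5×5 boundary matrix has rank 4 and Smith normal form diag(1,1,1,1).

Reading off H_k = ker ∂_k / im ∂_{k+1}:

  H_1: rank ker ∂_1 − rank ∂_2 = (5 − 4) − 0 = 1, and there is no ∂_2, so H_1 ≅ Z.

H_1 = Z.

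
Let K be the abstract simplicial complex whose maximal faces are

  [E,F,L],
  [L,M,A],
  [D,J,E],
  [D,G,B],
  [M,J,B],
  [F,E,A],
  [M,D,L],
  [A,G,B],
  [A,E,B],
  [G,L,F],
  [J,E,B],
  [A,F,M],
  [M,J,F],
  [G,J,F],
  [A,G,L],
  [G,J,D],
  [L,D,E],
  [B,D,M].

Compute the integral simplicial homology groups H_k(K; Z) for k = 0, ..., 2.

H_0 ≅ Z,  H_1 ≅ Z ⊕ Z/2Z,  H_2 = 0.

Fix the vertex order A < B < D < E < F < G < J < L < M and write every simplex with vertices in increasing order. Then dim K = 2 and the simplices of K are:

  0-simplices (9): A, B, D, E, F, G, J, L, M
  1-simplices (27): AB, AE, AF, AG, AL, AM, BD, BE, BG, BJ, BM, DE, DG, DJ, DL, DM, EF, EJ, EL, FG, FJ, FL, FM, GJ, GL, JM, LM
  2-simplices (18): ABE, ABG, AEF, AFM, AGL, ALM, BDG, BDM, BEJ, BJM, DEJ, DEL, DGJ, DLM, EFL, FGJ, FGL, FJM

so the chain groups are C_0 ≅ Z^9, C_1 ≅ Z^27, C_2 ≅ Z^18.

Boundary ∂_1: C_1 → C_0 sends each edge [p,q] (with p < q) to q − p. For instance
  ∂DJ = J − D.
This gives a 9×27 integer matrix of rank 8; reducing to Smith normal form yields diagonal entries (1,1,1,1,1,1,1,1).

The boundary map ∂_2: C_2 → C_1 maps a triangle to the signed sum of its edges. For instance
  ∂AGL = GL − AL + AG,
  ∂BDG = DG − BG + BD.
The 27×18 boundary matrix has rank 18 and Smith normal form diag(1,1,1,1,1,1,1,1,1,1,1,1,1,1,1,1,1,2).

From H_k ≅ ker(∂_k) / im(∂_{k+1}) we obtain:

  H_0: rank C_0 − rank ∂_1 = 9 − 8 = 1, and the invariant factors of ∂_1 are all 1, so H_0 ≅ Z.
  H_1: rank ker ∂_1 − rank ∂_2 = (27 − 8) − 18 = 1, and ∂_2 has invariant factor 2 > 1, so H_1 ≅ Z ⊕ Z/2Z.
  H_2: rank ker ∂_2 − rank ∂_3 = (18 − 18) − 0 = 0, and there is no ∂_3, so H_2 ≅ 0.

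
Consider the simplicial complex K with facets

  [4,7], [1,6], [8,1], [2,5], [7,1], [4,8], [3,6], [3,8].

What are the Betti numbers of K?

We work with the vertex ordering 1 < 2 < 3 < 4 < 5 < 6 < 7 < 8. The simplices of K, each written with vertices in increasing order, are:

  0-simplices (8): [1], [2], [3], [4], [5], [6], [7], [8]
  1-simplices (8): [1,6], [1,7], [1,8], [2,5], [3,6], [3,8], [4,7], [4,8]

giving chain groups C_0 ≅ Z^8, C_1 ≅ Z^8.

The boundary map ∂_1: C_1 → C_0 sends each edge [p,q] (with p < q) to q − p. For instance
  ∂[3,8] = [8] − [3].
The resulting 8×8 matrix has rank 6, and its Smith normal form has invariant factors (1,1,1,1,1,1).

Reading off H_k = ker ∂_k / im ∂_{k+1}:

  H_0: rank C_0 − rank ∂_1 = 8 − 6 = 2, and the invariant factors of ∂_1 are all 1, so H_0 = Z^2.
  H_1: rank ker ∂_1 − rank ∂_2 = (8 − 6) − 0 = 2, and there is no ∂_2, so H_1 = Z^2.

As a check, the Euler characteristic is 8 − 8 = 0, which agrees with 2 − 2 = 0.

Hence the Betti numbers are b_0 = 2, b_1 = 2.

b_0 = 2, b_1 = 2.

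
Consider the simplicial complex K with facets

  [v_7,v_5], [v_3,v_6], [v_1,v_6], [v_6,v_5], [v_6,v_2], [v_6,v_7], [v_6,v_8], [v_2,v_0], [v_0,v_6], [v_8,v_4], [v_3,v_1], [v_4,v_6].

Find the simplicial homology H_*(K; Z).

H_0 = Z,  H_1 = Z^4.

Take the total order v_0 < v_1 < v_2 < v_3 < v_4 < v_5 < v_6 < v_7 < v_8 on the vertex set. Then K (dimension 1) consists of the simplices:

  0-simplices (9): [v_0], [v_1], [v_2], [v_3], [v_4], [v_5], [v_6], [v_7], [v_8]
  1-simplices (12): [v_0,v_2], [v_0,v_6], [v_1,v_3], [v_1,v_6], [v_2,v_6], [v_3,v_6], [v_4,v_6], [v_4,v_8], [v_5,v_6], [v_5,v_7], [v_6,v_7], [v_6,v_8]

giving chain groups C_0 ≅ Z^9, C_1 ≅ Z^12.

Boundary ∂_1: C_1 → C_0 is given by ∂[p,q] = [q] − [p].
This gives a 9×12 integer matrix of rank 8; reducing to Smith normal form yields diagonal entries (1,1,1,1,1,1,1,1).

Now H_k = ker ∂_k / im ∂_{k+1}, so:

  H_0: rank C_0 − rank ∂_1 = 9 − 8 = 1, and the invariant factors of ∂_1 are all 1, so H_0 = Z.
  H_1: rank ker ∂_1 − rank ∂_2 = (12 − 8) − 0 = 4, and there is no ∂_2, so H_1 = Z^4.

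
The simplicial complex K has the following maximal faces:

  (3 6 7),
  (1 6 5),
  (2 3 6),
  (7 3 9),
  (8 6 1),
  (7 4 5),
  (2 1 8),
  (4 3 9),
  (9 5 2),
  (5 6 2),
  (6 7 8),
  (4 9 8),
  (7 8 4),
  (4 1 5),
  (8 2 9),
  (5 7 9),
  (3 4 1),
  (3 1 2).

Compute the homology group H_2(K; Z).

We work with the vertex ordering 1 < 2 < 3 < 4 < 5 < 6 < 7 < 8 < 9. The simplices of K, each written with vertices in increasing order, are:

  0-simplices (9): [1], [2], [3], [4], [5], [6], [7], [8], [9]
  1-simplices (27): (27 of them)
  2-simplices (18): [1,2,3], [1,2,8], [1,3,4], [1,4,5], [1,5,6], [1,6,8], [2,3,6], [2,5,6], [2,5,9], [2,8,9], [3,4,9], [3,6,7], [3,7,9], [4,5,7], [4,7,8], [4,8,9], [5,7,9], [6,7,8]

so the chain groups are C_0 ≅ Z^9, C_1 ≅ Z^27, C_2 ≅ Z^18.

∂_1: C_1 → C_0 sends each edge [p,q] (with p < q) to q − p. For instance
  ∂[4,7] = [7] − [4].
As a 9×27 matrix over Z this has rank 8, with invariant factors (1,1,1,1,1,1,1,1).

Boundary ∂_2: C_2 → C_1 sends each 2-simplex [p,q,r] to [q,r] − [p,r] + [p,q]. For instance
  ∂[1,4,5] = [4,5] − [1,5] + [1,4],
  ∂[1,2,3] = [2,3] − [1,3] + [1,2].
This gives a 27×18 integer matrix of rank 18; reducing to Smith normal form yields diagonal entries (1,1,1,1,1,1,1,1,1,1,1,1,1,1,1,1,1,2).

Reading off H_k = ker ∂_k / im ∂_{k+1}:

  H_2: rank ker ∂_2 − rank ∂_3 = (18 − 18) − 0 = 0, and there is no ∂_3, so H_2 ≅ 0.

H_2 = 0.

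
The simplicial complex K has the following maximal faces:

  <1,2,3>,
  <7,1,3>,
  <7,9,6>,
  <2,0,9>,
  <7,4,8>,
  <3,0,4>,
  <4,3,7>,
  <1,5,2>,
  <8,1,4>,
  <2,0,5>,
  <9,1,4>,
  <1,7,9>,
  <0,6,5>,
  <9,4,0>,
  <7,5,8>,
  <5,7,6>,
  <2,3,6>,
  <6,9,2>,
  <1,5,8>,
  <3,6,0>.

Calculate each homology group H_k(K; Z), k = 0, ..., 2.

H_0 ≅ Z,  H_1 ≅ Z ⊕ Z_2,  H_2 = 0.

Take the total order 0 < 1 < 2 < 3 < 4 < 5 < 6 < 7 < 8 < 9 on the vertex set. Then K (dimension 2) consists of the simplices:

  0-simplices (10): [0], [1], [2], [3], [4], [5], [6], [7], [8], [9]
  1-simplices (30): (30 of them)
  2-simplices (20): (20 of them)

giving chain groups C_0 ≅ Z^10, C_1 ≅ Z^30, C_2 ≅ Z^20.

∂_1: C_1 → C_0 sends each edge [p,q] (with p < q) to q − p.
This gives a 10×30 integer matrix of rank 9; reducing to Smith normal form yields diagonal entries (1,1,1,1,1,1,1,1,1).

Boundary ∂_2: C_2 → C_1 acts by ∂[p,q,r] = [q,r] − [p,r] + [p,q]. For instance
  ∂[0,2,5] = [2,5] − [0,5] + [0,2],
  ∂[2,6,9] = [6,9] − [2,9] + [2,6].
This gives a 30×20 integer matrix of rank 20; reducing to Smith normal form yields diagonal entries (1,1,1,1,1,1,1,1,1,1,1,1,1,1,1,1,1,1,1,2).

Now H_k = ker ∂_k / im ∂_{k+1}, so:

  H_0: rank C_0 − rank ∂_1 = 10 − 9 = 1, and the invariant factors of ∂_1 are all 1, so H_0 ≅ Z.
  H_1: rank ker ∂_1 − rank ∂_2 = (30 − 9) − 20 = 1, and ∂_2 has invariant factor 2 > 1, so H_1 ≅ Z ⊕ Z_2.
  H_2: rank ker ∂_2 − rank ∂_3 = (20 − 20) − 0 = 0, and there is no ∂_3, so H_2 ≅ 0.

(K is a triangulation of the Klein bottle.)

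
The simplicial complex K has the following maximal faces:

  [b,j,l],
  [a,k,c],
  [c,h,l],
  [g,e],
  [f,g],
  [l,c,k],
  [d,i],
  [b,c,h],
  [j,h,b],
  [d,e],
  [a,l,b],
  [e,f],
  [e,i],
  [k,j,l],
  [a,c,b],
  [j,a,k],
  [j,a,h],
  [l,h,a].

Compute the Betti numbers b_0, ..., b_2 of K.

b_0 = 2, b_1 = 2, b_2 = 0.

Order the vertices as a < b < c < d < e < f < g < h < i < j < k < l. Listing each simplex with vertices in this order, K has dimension 2 with simplices:

  0-simplices (12): a, b, c, d, e, f, g, h, i, j, k, l
  1-simplices (24): ab, ac, ah, aj, ak, al, bc, bh, bj, bl, ch, ck, cl, de, di, ef, eg, ei, fg, hj, hl, jk, jl, kl
  2-simplices (12): abc, abl, ack, ahj, ahl, ajk, bch, bhj, bjl, chl, ckl, jkl

so the chain groups are C_0 ≅ Z^12, C_1 ≅ Z^24, C_2 ≅ Z^12.

Boundary ∂_1: C_1 → C_0 maps an edge to its endpoints' difference, ∂[p,q] = q − p. For instance
  ∂ac = c − a.
As a 12×24 matrix over Z this has rank 10, with invariant factors (1,1,1,1,1,1,1,1,1,1).

The boundary map ∂_2: C_2 → C_1 sends each 2-simplex [p,q,r] to [q,r] − [p,r] + [p,q]. For instance
  ∂bch = ch − bh + bc,
  ∂ack = ck − ak + ac.
The 24×12 boundary matrix has rank 12 and Smith normal form diag(1,1,1,1,1,1,1,1,1,1,1,2).

Computing H_k = (kernel of ∂_k) / (image of ∂_{k+1}):

  H_0: rank C_0 − rank ∂_1 = 12 − 10 = 2, and the invariant factors of ∂_1 are all 1, so H_0 ≅ Z^2.
  H_1: rank ker ∂_1 − rank ∂_2 = (24 − 10) − 12 = 2, and ∂_2 has invariant factor 2 > 1, so H_1 ≅ Z^2 ⊕ Z_2.
  H_2: rank ker ∂_2 − rank ∂_3 = (12 − 12) − 0 = 0, and there is no ∂_3, so H_2 ≅ 0.

Hence the Betti numbers are b_0 = 2, b_1 = 2, b_2 = 0.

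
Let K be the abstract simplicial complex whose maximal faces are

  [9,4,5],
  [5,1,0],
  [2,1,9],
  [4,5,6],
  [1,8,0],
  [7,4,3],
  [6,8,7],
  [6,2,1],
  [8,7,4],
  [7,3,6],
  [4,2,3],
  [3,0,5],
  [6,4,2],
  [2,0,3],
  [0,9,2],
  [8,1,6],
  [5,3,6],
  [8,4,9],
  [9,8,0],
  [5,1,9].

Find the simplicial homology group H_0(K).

H_0 ≅ Z.

Take the total order 0 < 1 < 2 < 3 < 4 < 5 < 6 < 7 < 8 < 9 on the vertex set. Then K (dimension 2) consists of the simplices:

  0-simplices (10): [0], [1], [2], [3], [4], [5], [6], [7], [8], [9]
  1-simplices (30): (30 of them)
  2-simplices (20): (20 of them)

so the chain groups are C_0 ≅ Z^10, C_1 ≅ Z^30, C_2 ≅ Z^20.

The boundary map ∂_1: C_1 → C_0 is given by ∂[p,q] = [q] − [p].
The 10×30 boundary matrix has rank 9 and Smith normal form diag(1,1,1,1,1,1,1,1,1).

The boundary map ∂_2: C_2 → C_1 sends each 2-simplex [p,q,r] to [q,r] − [p,r] + [p,q]. For instance
  ∂[0,8,9] = [8,9] − [0,9] + [0,8],
  ∂[3,6,7] = [6,7] − [3,7] + [3,6].
This gives a 30×20 integer matrix of rank 20; reducing to Smith normal form yields diagonal entries (1,1,1,1,1,1,1,1,1,1,1,1,1,1,1,1,1,1,1,2).

Computing H_k = (kernel of ∂_k) / (image of ∂_{k+1}):

  H_0: rank C_0 − rank ∂_1 = 10 − 9 = 1, and the invariant factors of ∂_1 are all 1, so H_0 = Z.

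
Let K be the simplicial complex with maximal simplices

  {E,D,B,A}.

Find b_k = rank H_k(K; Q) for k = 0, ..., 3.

K has 4 vertices, 6 edges, 4 triangles, 1 3-simplex.
rank ∂_0 = 0, rank ∂_1 = 3 ⇒ b_0 = 4 − 0 − 3 = 1; all invariant factors of ∂_1 are 1 so no torsion. So H_0 = Z.
rank ∂_1 = 3, rank ∂_2 = 3 ⇒ b_1 = 6 − 3 − 3 = 0; all invariant factors of ∂_2 are 1 so no torsion. So H_1 = 0.
rank ∂_2 = 3, rank ∂_3 = 1 ⇒ b_2 = 4 − 3 − 1 = 0; all invariant factors of ∂_3 are 1 so no torsion. So H_2 = 0.
rank ∂_3 = 1, rank ∂_4 = 0 ⇒ b_3 = 1 − 1 − 0 = 0. So H_3 = 0.

b_0 = 1, b_1 = 0, b_2 = 0, b_3 = 0.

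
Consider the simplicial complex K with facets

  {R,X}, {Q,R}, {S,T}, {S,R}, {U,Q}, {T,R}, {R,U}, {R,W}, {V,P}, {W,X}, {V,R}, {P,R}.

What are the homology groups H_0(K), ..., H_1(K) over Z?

H_0 = Z,  H_1 = Z^4.

Order the vertices as P < Q < R < S < T < U < V < W < X. Listing each simplex with vertices in this order, K has dimension 1 with simplices:

  0-simplices (9): P, Q, R, S, T, U, V, W, X
  1-simplices (12): PR, PV, QR, QU, RS, RT, RU, RV, RW, RX, ST, WX

Hence C_0 ≅ Z^9, C_1 ≅ Z^12.

The boundary map ∂_1: C_1 → C_0 sends each edge [p,q] (with p < q) to q − p.
This gives a 9×12 integer matrix of rank 8; reducing to Smith normal form yields diagonal entries (1,1,1,1,1,1,1,1).

Computing H_k = (kernel of ∂_k) / (image of ∂_{k+1}):

  H_0: rank C_0 − rank ∂_1 = 9 − 8 = 1, and the invariant factors of ∂_1 are all 1, so H_0 = Z.
  H_1: rank ker ∂_1 − rank ∂_2 = (12 − 8) − 0 = 4, and there is no ∂_2, so H_1 = Z^4.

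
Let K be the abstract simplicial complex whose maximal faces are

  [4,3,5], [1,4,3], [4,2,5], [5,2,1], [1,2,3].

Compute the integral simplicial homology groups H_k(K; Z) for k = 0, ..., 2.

H_0 = Z,  H_1 = Z,  H_2 = 0.

Fix the vertex order 1 < 2 < 3 < 4 < 5 and write every simplex with vertices in increasing order. Then dim K = 2 and the simplices of K are:

  0-simplices (5): [1], [2], [3], [4], [5]
  1-simplices (10): [1,2], [1,3], [1,4], [1,5], [2,3], [2,4], [2,5], [3,4], [3,5], [4,5]
  2-simplices (5): [1,2,3], [1,2,5], [1,3,4], [2,4,5], [3,4,5]

giving chain groups C_0 ≅ Z^5, C_1 ≅ Z^10, C_2 ≅ Z^5.

∂_1: C_1 → C_0 is given by ∂[p,q] = [q] − [p]. For instance
  ∂[1,2] = [2] − [1].
This gives a 5×10 integer matrix of rank 4; reducing to Smith normal form yields diagonal entries (1,1,1,1).

The boundary map ∂_2: C_2 → C_1 sends each 2-simplex [p,q,r] to [q,r] − [p,r] + [p,q]. For instance
  ∂[3,4,5] = [4,5] − [3,5] + [3,4],
  ∂[1,2,5] = [2,5] − [1,5] + [1,2].
As a 10×5 matrix over Z this has rank 5, with invariant factors (1,1,1,1,1).

Reading off H_k = ker ∂_k / im ∂_{k+1}:

  H_0: rank C_0 − rank ∂_1 = 5 − 4 = 1, and the invariant factors of ∂_1 are all 1, so H_0 ≅ Z.
  H_1: rank ker ∂_1 − rank ∂_2 = (10 − 4) − 5 = 1, and the invariant factors of ∂_2 are all 1, so H_1 ≅ Z.
  H_2: rank ker ∂_2 − rank ∂_3 = (5 − 5) − 0 = 0, and there is no ∂_3, so H_2 ≅ 0.

(K is a triangulation of the Möbius band.)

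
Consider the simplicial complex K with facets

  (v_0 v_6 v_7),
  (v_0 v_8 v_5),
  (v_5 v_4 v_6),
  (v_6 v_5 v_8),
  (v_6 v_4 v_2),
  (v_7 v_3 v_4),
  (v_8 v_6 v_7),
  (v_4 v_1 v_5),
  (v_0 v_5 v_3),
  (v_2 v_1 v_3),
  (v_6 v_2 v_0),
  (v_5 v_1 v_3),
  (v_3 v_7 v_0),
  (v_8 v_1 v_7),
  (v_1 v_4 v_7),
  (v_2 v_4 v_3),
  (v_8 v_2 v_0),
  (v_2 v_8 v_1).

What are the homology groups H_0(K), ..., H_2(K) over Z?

H_0 ≅ Z,  H_1 ≅ Z ⊕ Z/2,  H_2 = 0.

Take the total order v_0 < v_1 < v_2 < v_3 < v_4 < v_5 < v_6 < v_7 < v_8 on the vertex set. Then K (dimension 2) consists of the simplices:

  0-simplices (9): [v_0], [v_1], [v_2], [v_3], [v_4], [v_5], [v_6], [v_7], [v_8]
  1-simplices (27): (27 of them)
  2-simplices (18): (18 of them)

giving chain groups C_0 ≅ Z^9, C_1 ≅ Z^27, C_2 ≅ Z^18.

∂_1: C_1 → C_0 sends each edge [p,q] (with p < q) to q − p. For instance
  ∂[v_2,v_3] = [v_3] − [v_2].
As a 9×27 matrix over Z this has rank 8, with invariant factors (1,1,1,1,1,1,1,1).

∂_2: C_2 → C_1 sends each 2-simplex [p,q,r] to [q,r] − [p,r] + [p,q]. For instance
  ∂[v_0,v_6,v_7] = [v_6,v_7] − [v_0,v_7] + [v_0,v_6],
  ∂[v_0,v_2,v_8] = [v_2,v_8] − [v_0,v_8] + [v_0,v_2].
The resulting 27×18 matrix has rank 18, and its Smith normal form has invariant factors (1,1,1,1,1,1,1,1,1,1,1,1,1,1,1,1,1,2).

Now H_k = ker ∂_k / im ∂_{k+1}, so:

  H_0: rank C_0 − rank ∂_1 = 9 − 8 = 1, and the invariant factors of ∂_1 are all 1, so H_0 = Z.
  H_1: rank ker ∂_1 − rank ∂_2 = (27 − 8) − 18 = 1, and ∂_2 has invariant factor 2 > 1, so H_1 = Z ⊕ Z/2.
  H_2: rank ker ∂_2 − rank ∂_3 = (18 − 18) − 0 = 0, and there is no ∂_3, so H_2 = 0.

(K is a triangulation of the Klein bottle.)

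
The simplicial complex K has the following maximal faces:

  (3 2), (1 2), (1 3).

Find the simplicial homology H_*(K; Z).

K has 3 vertices, 3 edges.
rank ∂_0 = 0, rank ∂_1 = 2 ⇒ b_0 = 3 − 0 − 2 = 1; all invariant factors of ∂_1 are 1 so no torsion. So H_0 ≅ Z.
rank ∂_1 = 2, rank ∂_2 = 0 ⇒ b_1 = 3 − 2 − 0 = 1. So H_1 ≅ Z.

H_0 = Z,  H_1 = Z.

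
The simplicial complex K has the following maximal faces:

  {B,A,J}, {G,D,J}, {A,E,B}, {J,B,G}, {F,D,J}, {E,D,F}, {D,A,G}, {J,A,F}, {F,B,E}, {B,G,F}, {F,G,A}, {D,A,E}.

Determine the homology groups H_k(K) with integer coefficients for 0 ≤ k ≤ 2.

We work with the vertex ordering A < B < D < E < F < G < J. The simplices of K, each written with vertices in increasing order, are:

  0-simplices (7): A, B, D, E, F, G, J
  1-simplices (18): AB, AD, AE, AF, AG, AJ, BE, BF, BG, BJ, DE, DF, DG, DJ, EF, FG, FJ, GJ
  2-simplices (12): ABE, ABJ, ADE, ADG, AFG, AFJ, BEF, BFG, BGJ, DEF, DFJ, DGJ

giving chain groups C_0 ≅ Z^7, C_1 ≅ Z^18, C_2 ≅ Z^12.

∂_1: C_1 → C_0 sends each edge [p,q] (with p < q) to q − p. For instance
  ∂EF = F − E.
This gives a 7×18 integer matrix of rank 6; reducing to Smith normal form yields diagonal entries (1,1,1,1,1,1).

The boundary map ∂_2: C_2 → C_1 maps a triangle to the signed sum of its edges. For instance
  ∂DFJ = FJ − DJ + DF,
  ∂AFG = FG − AG + AF.
As a 18×12 matrix over Z this has rank 12, with invariant factors (1,1,1,1,1,1,1,1,1,1,1,2).

Now H_k = ker ∂_k / im ∂_{k+1}, so:

  H_0: rank C_0 − rank ∂_1 = 7 − 6 = 1, and the invariant factors of ∂_1 are all 1, so H_0 = Z.
  H_1: rank ker ∂_1 − rank ∂_2 = (18 − 6) − 12 = 0, and ∂_2 has invariant factor 2 > 1, so H_1 = Z/2.
  H_2: rank ker ∂_2 − rank ∂_3 = (12 − 12) − 0 = 0, and there is no ∂_3, so H_2 = 0.

As a check, the Euler characteristic is 7 − 18 + 12 = 1, which agrees with 1 − 0 + 0 = 1.
(K is a triangulation of the real projective plane RP^2.)

H_0 ≅ Z,  H_1 ≅ Z/2,  H_2 = 0.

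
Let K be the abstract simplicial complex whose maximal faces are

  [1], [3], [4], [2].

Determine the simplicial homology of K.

We work with the vertex ordering 1 < 2 < 3 < 4. The simplices of K, each written with vertices in increasing order, are:

  0-simplices (4): [1], [2], [3], [4]

giving chain groups C_0 ≅ Z^4.

From H_k ≅ ker(∂_k) / im(∂_{k+1}) we obtain:

  H_0: rank C_0 − rank ∂_1 = 4 − 0 = 4, and there is no ∂_1, so H_0 = Z^4.

H_0 ≅ Z^4.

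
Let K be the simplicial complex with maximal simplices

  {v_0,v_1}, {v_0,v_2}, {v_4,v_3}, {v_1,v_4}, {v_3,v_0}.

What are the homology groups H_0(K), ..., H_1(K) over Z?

We work with the vertex ordering v_0 < v_1 < v_2 < v_3 < v_4. The simplices of K, each written with vertices in increasing order, are:

  0-simplices (5): [v_0], [v_1], [v_2], [v_3], [v_4]
  1-simplices (5): [v_0,v_1], [v_0,v_2], [v_0,v_3], [v_1,v_4], [v_3,v_4]

Hence C_0 ≅ Z^5, C_1 ≅ Z^5.

Boundary ∂_1: C_1 → C_0 maps an edge to its endpoints' difference, ∂[p,q] = q − p. For instance
  ∂[v_0,v_1] = [v_1] − [v_0].
As a 5×5 matrix over Z this has rank 4, with invariant factors (1,1,1,1).

Computing H_k = (kernel of ∂_k) / (image of ∂_{k+1}):

  H_0: rank C_0 − rank ∂_1 = 5 − 4 = 1, and the invariant factors of ∂_1 are all 1, so H_0 ≅ Z.
  H_1: rank ker ∂_1 − rank ∂_2 = (5 − 4) − 0 = 1, and there is no ∂_2, so H_1 ≅ Z.

H_0 ≅ Z,  H_1 ≅ Z.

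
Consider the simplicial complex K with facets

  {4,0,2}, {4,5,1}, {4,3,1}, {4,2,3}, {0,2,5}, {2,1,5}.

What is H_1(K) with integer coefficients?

K has 6 vertices, 12 edges, 6 triangles.
rank ∂_1 = 5, rank ∂_2 = 6 ⇒ b_1 = 12 − 5 − 6 = 1; all invariant factors of ∂_2 are 1 so no torsion. So H_1 = Z.

H_1 = Z.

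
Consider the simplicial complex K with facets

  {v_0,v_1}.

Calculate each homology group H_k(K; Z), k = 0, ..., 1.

H_0 ≅ Z,  H_1 = 0.

We work with the vertex ordering v_0 < v_1. The simplices of K, each written with vertices in increasing order, are:

  0-simplices (2): [v_0], [v_1]
  1-simplices (1): [v_0,v_1]

Hence C_0 ≅ Z^2, C_1 ≅ Z^1.

Boundary ∂_1: C_1 → C_0 is given by ∂[p,q] = [q] − [p].
As a 2×1 matrix over Z this has rank 1, with invariant factors (1).

From H_k ≅ ker(∂_k) / im(∂_{k+1}) we obtain:

  H_0: rank C_0 − rank ∂_1 = 2 − 1 = 1, and the invariant factors of ∂_1 are all 1, so H_0 ≅ Z.
  H_1: rank ker ∂_1 − rank ∂_2 = (1 − 1) − 0 = 0, and there is no ∂_2, so H_1 ≅ 0.

As a check, the Euler characteristic is 2 − 1 = 1, which agrees with 1 − 0 = 1.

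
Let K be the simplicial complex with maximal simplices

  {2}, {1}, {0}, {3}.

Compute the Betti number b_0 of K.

b_0 = 4.

Fix the vertex order 0 < 1 < 2 < 3 and write every simplex with vertices in increasing order. Then dim K = 0 and the simplices of K are:

  0-simplices (4): [0], [1], [2], [3]

Hence C_0 ≅ Z^4.

From H_k ≅ ker(∂_k) / im(∂_{k+1}) we obtain:

  H_0: rank C_0 − rank ∂_1 = 4 − 0 = 4, and there is no ∂_1, so H_0 ≅ Z^4.

Hence the Betti numbers are b_0 = 4.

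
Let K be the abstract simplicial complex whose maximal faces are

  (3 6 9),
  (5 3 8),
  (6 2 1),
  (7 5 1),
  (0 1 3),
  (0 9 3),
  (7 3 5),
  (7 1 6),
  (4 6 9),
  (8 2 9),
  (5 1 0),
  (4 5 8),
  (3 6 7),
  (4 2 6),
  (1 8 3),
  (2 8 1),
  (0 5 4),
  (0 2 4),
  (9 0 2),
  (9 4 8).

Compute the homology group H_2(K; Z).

H_2 = 0.

We work with the vertex ordering 0 < 1 < 2 < 3 < 4 < 5 < 6 < 7 < 8 < 9. The simplices of K, each written with vertices in increasing order, are:

  0-simplices (10): [0], [1], [2], [3], [4], [5], [6], [7], [8], [9]
  1-simplices (30): (30 of them)
  2-simplices (20): (20 of them)

Hence C_0 ≅ Z^10, C_1 ≅ Z^30, C_2 ≅ Z^20.

The boundary map ∂_1: C_1 → C_0 sends each edge [p,q] (with p < q) to q − p.
As a 10×30 matrix over Z this has rank 9, with invariant factors (1,1,1,1,1,1,1,1,1).

∂_2: C_2 → C_1 acts by ∂[p,q,r] = [q,r] − [p,r] + [p,q]. For instance
  ∂[1,2,6] = [2,6] − [1,6] + [1,2],
  ∂[3,6,7] = [6,7] − [3,7] + [3,6].
This gives a 30×20 integer matrix of rank 20; reducing to Smith normal form yields diagonal entries (1,1,1,1,1,1,1,1,1,1,1,1,1,1,1,1,1,1,1,2).

Now H_k = ker ∂_k / im ∂_{k+1}, so:

  H_2: rank ker ∂_2 − rank ∂_3 = (20 − 20) − 0 = 0, and there is no ∂_3, so H_2 ≅ 0.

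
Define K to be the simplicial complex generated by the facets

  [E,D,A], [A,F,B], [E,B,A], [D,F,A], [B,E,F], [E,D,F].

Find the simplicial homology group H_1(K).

H_1 = 0.

Fix the vertex order A < B < D < E < F and write every simplex with vertices in increasing order. Then dim K = 2 and the simplices of K are:

  0-simplices (5): A, B, D, E, F
  1-simplices (9): AB, AD, AE, AF, BE, BF, DE, DF, EF
  2-simplices (6): ABE, ABF, ADE, ADF, BEF, DEF

giving chain groups C_0 ≅ Z^5, C_1 ≅ Z^9, C_2 ≅ Z^6.

Boundary ∂_1: C_1 → C_0 is given by ∂[p,q] = [q] − [p].
This gives a 5×9 integer matrix of rank 4; reducing to Smith normal form yields diagonal entries (1,1,1,1).

Boundary ∂_2: C_2 → C_1 acts by ∂[p,q,r] = [q,r] − [p,r] + [p,q]. For instance
  ∂DEF = EF − DF + DE,
  ∂ABE = BE − AE + AB.
The resulting 9×6 matrix has rank 5, and its Smith normal form has invariant factors (1,1,1,1,1).

Reading off H_k = ker ∂_k / im ∂_{k+1}:

  H_1: rank ker ∂_1 − rank ∂_2 = (9 − 4) − 5 = 0, and the invariant factors of ∂_2 are all 1, so H_1 = 0.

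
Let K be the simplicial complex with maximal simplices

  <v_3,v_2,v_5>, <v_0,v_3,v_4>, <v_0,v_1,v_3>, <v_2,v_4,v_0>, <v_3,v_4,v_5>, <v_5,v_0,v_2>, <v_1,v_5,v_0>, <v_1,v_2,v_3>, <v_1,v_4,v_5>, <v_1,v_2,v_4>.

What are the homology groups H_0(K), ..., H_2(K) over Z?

H_0 ≅ Z,  H_1 ≅ Z/2Z,  H_2 = 0.

Take the total order v_0 < v_1 < v_2 < v_3 < v_4 < v_5 on the vertex set. Then K (dimension 2) consists of the simplices:

  0-simplices (6): [v_0], [v_1], [v_2], [v_3], [v_4], [v_5]
  1-simplices (15): (15 of them)
  2-simplices (10): [v_0,v_1,v_3], [v_0,v_1,v_5], [v_0,v_2,v_4], [v_0,v_2,v_5], [v_0,v_3,v_4], [v_1,v_2,v_3], [v_1,v_2,v_4], [v_1,v_4,v_5], [v_2,v_3,v_5], [v_3,v_4,v_5]

so the chain groups are C_0 ≅ Z^6, C_1 ≅ Z^15, C_2 ≅ Z^10.

∂_1: C_1 → C_0 maps an edge to its endpoints' difference, ∂[p,q] = q − p.
This gives a 6×15 integer matrix of rank 5; reducing to Smith normal form yields diagonal entries (1,1,1,1,1).

The boundary map ∂_2: C_2 → C_1 sends each 2-simplex [p,q,r] to [q,r] − [p,r] + [p,q]. For instance
  ∂[v_0,v_3,v_4] = [v_3,v_4] − [v_0,v_4] + [v_0,v_3],
  ∂[v_3,v_4,v_5] = [v_4,v_5] − [v_3,v_5] + [v_3,v_4].
The resulting 15×10 matrix has rank 10, and its Smith normal form has invariant factors (1,1,1,1,1,1,1,1,1,2).

From H_k ≅ ker(∂_k) / im(∂_{k+1}) we obtain:

  H_0: rank C_0 − rank ∂_1 = 6 − 5 = 1, and the invariant factors of ∂_1 are all 1, so H_0 = Z.
  H_1: rank ker ∂_1 − rank ∂_2 = (15 − 5) − 10 = 0, and ∂_2 has invariant factor 2 > 1, so H_1 = Z/2Z.
  H_2: rank ker ∂_2 − rank ∂_3 = (10 − 10) − 0 = 0, and there is no ∂_3, so H_2 = 0.

(K is a triangulation of the real projective plane RP^2.)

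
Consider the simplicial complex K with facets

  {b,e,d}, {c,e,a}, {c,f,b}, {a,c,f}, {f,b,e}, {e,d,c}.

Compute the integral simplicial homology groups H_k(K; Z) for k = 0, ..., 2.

H_0 = Z,  H_1 = Z,  H_2 = 0.

Take the total order a < b < c < d < e < f on the vertex set. Then K (dimension 2) consists of the simplices:

  0-simplices (6): a, b, c, d, e, f
  1-simplices (12): ac, ae, af, bc, bd, be, bf, cd, ce, cf, de, ef
  2-simplices (6): ace, acf, bcf, bde, bef, cde

so the chain groups are C_0 ≅ Z^6, C_1 ≅ Z^12, C_2 ≅ Z^6.

∂_1: C_1 → C_0 maps an edge to its endpoints' difference, ∂[p,q] = q − p.
The resulting 6×12 matrix has rank 5, and its Smith normal form has invariant factors (1,1,1,1,1).

Boundary ∂_2: C_2 → C_1 maps a triangle to the signed sum of its edges. For instance
  ∂ace = ce − ae + ac,
  ∂cde = de − ce + cd.
The 12×6 boundary matrix has rank 6 and Smith normal form diag(1,1,1,1,1,1).

Computing H_k = (kernel of ∂_k) / (image of ∂_{k+1}):

  H_0: rank C_0 − rank ∂_1 = 6 − 5 = 1, and the invariant factors of ∂_1 are all 1, so H_0 = Z.
  H_1: rank ker ∂_1 − rank ∂_2 = (12 − 5) − 6 = 1, and the invariant factors of ∂_2 are all 1, so H_1 = Z.
  H_2: rank ker ∂_2 − rank ∂_3 = (6 − 6) − 0 = 0, and there is no ∂_3, so H_2 = 0.

As a check, the Euler characteristic is 6 − 12 + 6 = 0, which agrees with 1 − 1 + 0 = 0.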